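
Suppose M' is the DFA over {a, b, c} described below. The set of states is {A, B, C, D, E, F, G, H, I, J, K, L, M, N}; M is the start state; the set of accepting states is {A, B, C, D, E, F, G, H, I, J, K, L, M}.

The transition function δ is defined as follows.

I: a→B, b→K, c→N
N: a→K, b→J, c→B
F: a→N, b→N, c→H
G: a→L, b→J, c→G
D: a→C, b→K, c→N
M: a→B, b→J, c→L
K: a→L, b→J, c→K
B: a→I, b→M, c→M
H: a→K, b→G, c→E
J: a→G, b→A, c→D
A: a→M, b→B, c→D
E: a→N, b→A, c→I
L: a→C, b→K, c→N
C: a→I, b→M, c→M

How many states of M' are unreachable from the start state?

3

No path from M leads to E, F, H; the other 11 states are all reachable.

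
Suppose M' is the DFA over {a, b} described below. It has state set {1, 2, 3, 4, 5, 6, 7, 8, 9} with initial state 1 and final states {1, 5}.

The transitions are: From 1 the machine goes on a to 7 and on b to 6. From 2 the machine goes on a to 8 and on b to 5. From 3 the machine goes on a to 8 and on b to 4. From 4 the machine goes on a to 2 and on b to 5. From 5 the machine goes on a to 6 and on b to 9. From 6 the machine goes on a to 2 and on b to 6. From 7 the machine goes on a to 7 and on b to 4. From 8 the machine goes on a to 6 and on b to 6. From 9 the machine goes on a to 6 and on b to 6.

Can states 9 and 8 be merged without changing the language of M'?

Yes

States {3} cannot be reached from the start state, so discard them.
Start with accepting vs non-accepting: {1,5} | {2,4,6,7,8,9}.
On input b, block {2,4,6,7,8,9} splits into {6,7,8,9} and {2,4}.
Split {6,7,8,9} by δ(·,a) → {7,8,9} and {6}.
Split {1,5} by δ(·,a) → {1} and {5}.
Split {7,8,9} by δ(·,a) → {8,9} and {7}.
Split {2,4} by δ(·,a) → {2} and {4}.
Stable partition: {1} | {8,9} | {2} | {6} | {5} | {7} | {4} — 7 equivalence classes.
9 and 8 lie in the same block of the stable partition, so they are equivalent — no string distinguishes them.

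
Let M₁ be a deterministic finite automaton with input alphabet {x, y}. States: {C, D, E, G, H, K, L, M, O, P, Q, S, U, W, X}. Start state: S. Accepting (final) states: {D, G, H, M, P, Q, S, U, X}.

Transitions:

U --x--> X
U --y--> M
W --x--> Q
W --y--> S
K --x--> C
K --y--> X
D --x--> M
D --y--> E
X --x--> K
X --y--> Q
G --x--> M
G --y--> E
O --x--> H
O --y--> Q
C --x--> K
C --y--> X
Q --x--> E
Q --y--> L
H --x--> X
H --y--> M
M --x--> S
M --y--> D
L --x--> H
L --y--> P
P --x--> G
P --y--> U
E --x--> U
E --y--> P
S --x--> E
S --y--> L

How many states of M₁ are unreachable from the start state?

BFS from S reaches {C, D, E, G, H, K, L, M, P, Q, S, U, X}; the 2 state(s) O, W are never visited.

2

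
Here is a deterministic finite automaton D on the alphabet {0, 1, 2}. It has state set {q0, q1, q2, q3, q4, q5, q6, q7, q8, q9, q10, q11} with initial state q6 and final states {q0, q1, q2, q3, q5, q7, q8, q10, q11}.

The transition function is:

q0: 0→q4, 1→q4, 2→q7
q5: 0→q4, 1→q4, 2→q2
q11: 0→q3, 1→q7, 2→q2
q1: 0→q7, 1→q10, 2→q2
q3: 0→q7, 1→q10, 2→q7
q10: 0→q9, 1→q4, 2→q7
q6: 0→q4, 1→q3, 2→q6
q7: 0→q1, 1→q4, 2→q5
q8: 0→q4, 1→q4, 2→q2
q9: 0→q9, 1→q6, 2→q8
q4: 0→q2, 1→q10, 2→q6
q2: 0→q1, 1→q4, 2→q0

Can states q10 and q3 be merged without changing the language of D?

First remove the unreachable states {q11}; 11 states remain.
Initial partition by acceptance: {q0,q1,q2,q3,q5,q7,q8,q10} | {q4,q6,q9}.
On input 0, block {q0,q1,q2,q3,q5,q7,q8,q10} splits into {q0,q5,q8,q10} and {q1,q2,q3,q7}.
Split {q4,q6,q9} by δ(·,0) → {q6,q9} and {q4}.
On input 0, block {q0,q5,q8,q10} splits into {q0,q5,q8} and {q10}.
Split {q6,q9} by δ(·,0) → {q6} and {q9}.
Refine {q1,q2,q3,q7} on symbol 1: members go to different blocks, giving {q1,q3} and {q2,q7}.
The partition is now stable with 7 blocks: {q0,q5,q8} | {q6} | {q1,q3} | {q4} | {q10} | {q9} | {q2,q7}.
q10 and q3 end up in different blocks, so they are distinguishable. For instance, the string '0' is accepted from only q3.

No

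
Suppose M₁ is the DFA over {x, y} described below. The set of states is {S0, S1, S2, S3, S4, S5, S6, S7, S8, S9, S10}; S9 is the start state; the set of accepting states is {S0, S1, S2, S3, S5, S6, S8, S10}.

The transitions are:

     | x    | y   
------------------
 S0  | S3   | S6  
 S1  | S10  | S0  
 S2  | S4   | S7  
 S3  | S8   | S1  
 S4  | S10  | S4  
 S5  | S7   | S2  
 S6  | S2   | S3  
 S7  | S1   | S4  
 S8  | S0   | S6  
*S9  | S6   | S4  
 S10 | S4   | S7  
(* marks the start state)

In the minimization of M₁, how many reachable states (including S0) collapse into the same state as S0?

3

States {S5} cannot be reached from the start state, so discard them.
Initial partition by acceptance: {S0,S1,S2,S3,S6,S8,S10} | {S4,S7,S9}.
Refine {S0,S1,S2,S3,S6,S8,S10} on symbol x: members go to different blocks, giving {S0,S1,S3,S6,S8} and {S2,S10}.
On input x, block {S0,S1,S3,S6,S8} splits into {S0,S3,S8} and {S1,S6}.
Refine {S4,S7,S9} on symbol x: members go to different blocks, giving {S7,S9} and {S4}.
Stable partition: {S0,S3,S8} | {S7,S9} | {S2,S10} | {S1,S6} | {S4} — 5 equivalence classes.
The equivalence class containing S0 is {S0,S3,S8}, of size 3.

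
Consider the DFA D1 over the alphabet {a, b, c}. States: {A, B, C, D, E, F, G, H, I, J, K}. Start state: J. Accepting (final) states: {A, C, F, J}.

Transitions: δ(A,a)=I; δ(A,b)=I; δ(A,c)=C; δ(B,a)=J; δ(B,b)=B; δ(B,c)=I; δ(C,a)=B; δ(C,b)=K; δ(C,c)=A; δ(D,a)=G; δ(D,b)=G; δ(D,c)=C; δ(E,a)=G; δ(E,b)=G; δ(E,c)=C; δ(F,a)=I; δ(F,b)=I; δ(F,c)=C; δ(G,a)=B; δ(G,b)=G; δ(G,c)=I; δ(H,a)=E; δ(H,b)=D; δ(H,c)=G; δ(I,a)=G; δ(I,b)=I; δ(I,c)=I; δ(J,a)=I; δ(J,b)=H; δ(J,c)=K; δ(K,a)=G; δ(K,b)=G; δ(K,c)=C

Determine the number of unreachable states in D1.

No path from J leads to F; the other 10 states are all reachable.

1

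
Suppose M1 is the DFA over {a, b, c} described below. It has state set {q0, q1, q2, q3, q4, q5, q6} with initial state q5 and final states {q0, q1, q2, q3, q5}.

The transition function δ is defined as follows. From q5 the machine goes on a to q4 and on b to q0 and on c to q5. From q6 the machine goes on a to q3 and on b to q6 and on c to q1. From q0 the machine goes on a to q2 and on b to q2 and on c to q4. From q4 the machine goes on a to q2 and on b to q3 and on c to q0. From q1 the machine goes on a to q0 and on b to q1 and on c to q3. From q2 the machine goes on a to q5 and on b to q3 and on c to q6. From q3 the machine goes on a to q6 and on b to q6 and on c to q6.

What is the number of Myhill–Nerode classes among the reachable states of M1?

7

All states are reachable from the start state.
Initial partition by acceptance: {q0,q1,q2,q3,q5} | {q4,q6}.
Refine {q0,q1,q2,q3,q5} on symbol a: members go to different blocks, giving {q0,q1,q2} and {q3,q5}.
Split {q0,q1,q2} by δ(·,a) → {q0,q1} and {q2}.
Split {q0,q1} by δ(·,a) → {q0} and {q1}.
Split {q4,q6} by δ(·,a) → {q4} and {q6}.
On input a, block {q3,q5} splits into {q3} and {q5}.
The partition is now stable with 7 blocks: {q0} | {q4} | {q3} | {q2} | {q1} | {q6} | {q5}.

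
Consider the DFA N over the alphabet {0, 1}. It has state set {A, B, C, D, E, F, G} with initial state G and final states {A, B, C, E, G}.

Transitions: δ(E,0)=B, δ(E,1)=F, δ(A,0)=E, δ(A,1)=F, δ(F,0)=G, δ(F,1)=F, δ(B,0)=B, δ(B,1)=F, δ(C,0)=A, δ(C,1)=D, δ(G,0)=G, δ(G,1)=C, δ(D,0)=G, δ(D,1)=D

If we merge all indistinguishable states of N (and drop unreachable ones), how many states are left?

3

All states are reachable from the start state.
Start with accepting vs non-accepting: {A,B,C,E,G} | {D,F}.
Refine {A,B,C,E,G} on symbol 1: members go to different blocks, giving {A,B,C,E} and {G}.
No further refinement is possible. Final partition (3 blocks): {A,B,C,E} | {D,F} | {G}.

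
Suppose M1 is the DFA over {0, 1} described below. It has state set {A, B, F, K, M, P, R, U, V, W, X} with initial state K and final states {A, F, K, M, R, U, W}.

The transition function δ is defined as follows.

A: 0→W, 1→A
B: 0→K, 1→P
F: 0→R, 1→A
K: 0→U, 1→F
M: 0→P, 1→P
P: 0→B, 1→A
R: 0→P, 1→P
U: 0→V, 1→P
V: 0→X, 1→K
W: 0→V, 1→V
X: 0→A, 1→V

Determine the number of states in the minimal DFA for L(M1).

4

First remove the unreachable states {M}; 10 states remain.
Initial partition by acceptance: {A,F,K,R,U,W} | {B,P,V,X}.
Split {A,F,K,R,U,W} by δ(·,0) → {A,F,K} and {R,U,W}.
On input 0, block {B,P,V,X} splits into {P,V} and {B,X}.
The partition is now stable with 4 blocks: {A,F,K} | {P,V} | {R,U,W} | {B,X}.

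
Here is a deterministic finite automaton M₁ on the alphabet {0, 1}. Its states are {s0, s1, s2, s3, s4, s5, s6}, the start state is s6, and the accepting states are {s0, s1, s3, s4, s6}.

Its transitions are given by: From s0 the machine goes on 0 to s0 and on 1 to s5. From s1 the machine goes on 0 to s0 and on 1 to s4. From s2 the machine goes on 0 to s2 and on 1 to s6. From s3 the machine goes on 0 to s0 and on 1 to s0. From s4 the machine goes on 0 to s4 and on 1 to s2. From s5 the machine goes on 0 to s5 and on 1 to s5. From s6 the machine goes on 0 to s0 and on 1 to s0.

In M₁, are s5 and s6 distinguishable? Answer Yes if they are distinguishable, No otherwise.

Yes

States {s1,s2,s3,s4} cannot be reached from the start state, so discard them.
P0 = {s0,s6} | {s5}.
Split {s0,s6} by δ(·,1) → {s0} and {s6}.
The partition is now stable with 3 blocks: {s0} | {s5} | {s6}.
s5 and s6 end up in different blocks, so they are distinguishable. For instance, the string 'ε' is accepted from only s6.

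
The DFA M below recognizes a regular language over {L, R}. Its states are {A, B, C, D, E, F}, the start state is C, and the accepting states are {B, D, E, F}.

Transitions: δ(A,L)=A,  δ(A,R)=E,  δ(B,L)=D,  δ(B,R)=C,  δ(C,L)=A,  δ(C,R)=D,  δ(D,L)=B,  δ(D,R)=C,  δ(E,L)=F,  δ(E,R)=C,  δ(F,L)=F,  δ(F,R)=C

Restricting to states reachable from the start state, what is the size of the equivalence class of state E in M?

All states are reachable from the start state.
Start with accepting vs non-accepting: {B,D,E,F} | {A,C}.
The partition is now stable with 2 blocks: {B,D,E,F} | {A,C}.
State E belongs to the block {B,D,E,F}, which has 4 states.

4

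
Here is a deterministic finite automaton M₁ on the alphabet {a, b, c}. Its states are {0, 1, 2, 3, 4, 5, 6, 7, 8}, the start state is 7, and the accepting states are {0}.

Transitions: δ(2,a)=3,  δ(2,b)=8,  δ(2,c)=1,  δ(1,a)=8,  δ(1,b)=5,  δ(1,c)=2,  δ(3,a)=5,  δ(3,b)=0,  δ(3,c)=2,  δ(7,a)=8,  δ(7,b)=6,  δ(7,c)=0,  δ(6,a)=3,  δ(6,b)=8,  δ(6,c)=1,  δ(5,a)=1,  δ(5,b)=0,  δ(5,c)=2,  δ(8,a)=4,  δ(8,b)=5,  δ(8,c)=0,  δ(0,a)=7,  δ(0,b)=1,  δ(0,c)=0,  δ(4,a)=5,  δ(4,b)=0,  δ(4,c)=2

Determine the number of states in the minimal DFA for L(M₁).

Initial partition by acceptance: {0} | {1,2,3,4,5,6,7,8}.
Split {1,2,3,4,5,6,7,8} by δ(·,b) → {1,2,6,7,8} and {3,4,5}.
Split {1,2,6,7,8} by δ(·,a) → {2,6,8} and {1,7}.
On input b, block {2,6,8} splits into {2,6} and {8}.
Split {3,4,5} by δ(·,a) → {3,4} and {5}.
On input b, block {1,7} splits into {1} and {7}.
Stable partition: {0} | {2,6} | {3,4} | {1} | {8} | {5} | {7} — 7 equivalence classes.

7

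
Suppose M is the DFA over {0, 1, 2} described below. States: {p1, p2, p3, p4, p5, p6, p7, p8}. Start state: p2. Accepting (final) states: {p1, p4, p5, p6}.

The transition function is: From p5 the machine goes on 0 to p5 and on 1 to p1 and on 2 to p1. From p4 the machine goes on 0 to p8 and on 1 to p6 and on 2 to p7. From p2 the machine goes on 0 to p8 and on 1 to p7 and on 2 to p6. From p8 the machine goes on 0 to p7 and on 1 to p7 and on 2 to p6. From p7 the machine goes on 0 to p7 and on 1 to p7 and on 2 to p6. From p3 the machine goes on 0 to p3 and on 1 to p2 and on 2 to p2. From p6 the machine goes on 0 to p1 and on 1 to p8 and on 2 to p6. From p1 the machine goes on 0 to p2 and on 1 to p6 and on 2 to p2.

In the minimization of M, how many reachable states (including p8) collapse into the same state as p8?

3

States {p3,p4,p5} cannot be reached from the start state, so discard them.
Start with accepting vs non-accepting: {p1,p6} | {p2,p7,p8}.
Refine {p1,p6} on symbol 0: members go to different blocks, giving {p1} and {p6}.
The partition is now stable with 3 blocks: {p1} | {p2,p7,p8} | {p6}.
The equivalence class containing p8 is {p2,p7,p8}, of size 3.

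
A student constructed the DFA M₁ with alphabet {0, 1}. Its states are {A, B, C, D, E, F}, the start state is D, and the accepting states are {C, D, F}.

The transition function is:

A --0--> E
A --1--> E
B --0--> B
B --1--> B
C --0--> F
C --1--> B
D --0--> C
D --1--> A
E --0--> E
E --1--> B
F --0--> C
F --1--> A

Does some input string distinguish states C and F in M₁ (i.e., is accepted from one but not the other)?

No

Every state is reachable, so we keep all 6.
P0 = {C,D,F} | {A,B,E}.
Stable partition: {C,D,F} | {A,B,E} — 2 equivalence classes.
C and F lie in the same block of the stable partition, so they are equivalent — no string distinguishes them.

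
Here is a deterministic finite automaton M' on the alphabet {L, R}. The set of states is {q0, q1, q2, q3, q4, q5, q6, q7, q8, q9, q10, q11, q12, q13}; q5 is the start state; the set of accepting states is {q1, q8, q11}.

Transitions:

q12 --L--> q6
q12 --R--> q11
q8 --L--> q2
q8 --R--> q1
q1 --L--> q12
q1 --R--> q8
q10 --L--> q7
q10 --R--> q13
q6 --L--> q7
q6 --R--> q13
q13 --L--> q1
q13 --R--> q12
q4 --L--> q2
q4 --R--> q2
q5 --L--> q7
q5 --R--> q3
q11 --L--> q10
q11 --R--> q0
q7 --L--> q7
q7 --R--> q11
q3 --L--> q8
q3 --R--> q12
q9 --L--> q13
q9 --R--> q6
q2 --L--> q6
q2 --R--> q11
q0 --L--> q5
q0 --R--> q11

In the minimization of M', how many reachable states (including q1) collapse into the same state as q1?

Reachable states from the start: {q0,q1,q2,q3,q5,q6,q7,q8,q10,q11,q12,q13}. Unreachable: {q4,q9} — drop them.
Start with accepting vs non-accepting: {q1,q8,q11} | {q0,q2,q3,q5,q6,q7,q10,q12,q13}.
Refine {q1,q8,q11} on symbol R: members go to different blocks, giving {q1,q8} and {q11}.
On input L, block {q0,q2,q3,q5,q6,q7,q10,q12,q13} splits into {q0,q2,q5,q6,q7,q10,q12} and {q3,q13}.
Refine {q0,q2,q5,q6,q7,q10,q12} on symbol R: members go to different blocks, giving {q0,q2,q7,q12} and {q5,q6,q10}.
On input L, block {q0,q2,q7,q12} splits into {q0,q2,q12} and {q7}.
No further refinement is possible. Final partition (6 blocks): {q1,q8} | {q0,q2,q12} | {q11} | {q3,q13} | {q5,q6,q10} | {q7}.
State q1 belongs to the block {q1,q8}, which has 2 states.

2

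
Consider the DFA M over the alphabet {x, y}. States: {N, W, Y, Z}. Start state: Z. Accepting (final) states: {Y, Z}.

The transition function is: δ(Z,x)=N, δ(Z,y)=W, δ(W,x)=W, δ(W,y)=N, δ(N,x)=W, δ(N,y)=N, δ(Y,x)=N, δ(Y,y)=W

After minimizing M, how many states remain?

2

First remove the unreachable states {Y}; 3 states remain.
P0 = {Z} | {N,W}.
No further refinement is possible. Final partition (2 blocks): {Z} | {N,W}.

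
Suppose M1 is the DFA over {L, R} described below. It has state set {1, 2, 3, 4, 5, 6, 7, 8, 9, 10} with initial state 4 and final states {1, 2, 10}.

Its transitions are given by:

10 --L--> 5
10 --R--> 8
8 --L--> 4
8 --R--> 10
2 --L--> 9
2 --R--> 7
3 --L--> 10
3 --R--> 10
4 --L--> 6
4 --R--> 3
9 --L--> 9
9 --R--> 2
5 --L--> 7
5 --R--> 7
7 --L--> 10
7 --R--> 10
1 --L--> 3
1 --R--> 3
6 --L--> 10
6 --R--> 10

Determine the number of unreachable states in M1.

No path from 4 leads to 1, 2, 9; the other 7 states are all reachable.

3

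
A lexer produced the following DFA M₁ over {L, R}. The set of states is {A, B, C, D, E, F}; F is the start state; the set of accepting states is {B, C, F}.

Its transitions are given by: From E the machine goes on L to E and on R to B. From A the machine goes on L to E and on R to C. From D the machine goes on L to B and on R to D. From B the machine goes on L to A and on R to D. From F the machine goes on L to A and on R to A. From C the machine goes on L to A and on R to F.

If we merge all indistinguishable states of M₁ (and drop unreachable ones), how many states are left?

Every state is reachable, so we keep all 6.
P0 = {B,C,F} | {A,D,E}.
On input R, block {B,C,F} splits into {B,F} and {C}.
Split {A,D,E} by δ(·,L) → {A,E} and {D}.
Refine {B,F} on symbol R: members go to different blocks, giving {B} and {F}.
Split {A,E} by δ(·,R) → {A} and {E}.
No further refinement is possible. Final partition (6 blocks): {B} | {A} | {C} | {D} | {F} | {E}.

6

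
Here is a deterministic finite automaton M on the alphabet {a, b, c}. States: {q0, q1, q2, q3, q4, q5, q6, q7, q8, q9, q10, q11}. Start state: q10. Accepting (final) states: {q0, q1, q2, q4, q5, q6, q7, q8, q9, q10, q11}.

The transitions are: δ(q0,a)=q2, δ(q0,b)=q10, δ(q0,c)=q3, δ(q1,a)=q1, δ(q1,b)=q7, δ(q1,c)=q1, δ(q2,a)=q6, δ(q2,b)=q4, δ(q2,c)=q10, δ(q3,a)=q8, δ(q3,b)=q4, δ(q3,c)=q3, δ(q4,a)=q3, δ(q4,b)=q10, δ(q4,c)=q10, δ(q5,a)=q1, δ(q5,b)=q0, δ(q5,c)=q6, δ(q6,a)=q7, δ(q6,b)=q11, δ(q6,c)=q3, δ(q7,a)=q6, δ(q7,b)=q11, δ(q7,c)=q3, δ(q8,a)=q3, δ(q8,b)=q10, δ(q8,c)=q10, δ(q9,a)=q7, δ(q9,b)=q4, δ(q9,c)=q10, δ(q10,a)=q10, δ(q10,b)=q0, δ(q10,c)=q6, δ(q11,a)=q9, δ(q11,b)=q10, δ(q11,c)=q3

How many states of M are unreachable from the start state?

2

No path from q10 leads to q1, q5; the other 10 states are all reachable.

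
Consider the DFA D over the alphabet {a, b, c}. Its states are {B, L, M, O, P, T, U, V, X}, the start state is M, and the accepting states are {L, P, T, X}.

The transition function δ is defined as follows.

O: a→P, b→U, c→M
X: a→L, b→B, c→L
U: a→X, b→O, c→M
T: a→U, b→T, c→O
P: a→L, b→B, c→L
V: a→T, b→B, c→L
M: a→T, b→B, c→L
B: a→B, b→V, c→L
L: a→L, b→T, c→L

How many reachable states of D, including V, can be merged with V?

2

Start with accepting vs non-accepting: {L,P,T,X} | {B,M,O,U,V}.
Refine {L,P,T,X} on symbol a: members go to different blocks, giving {L,P,X} and {T}.
Split {L,P,X} by δ(·,b) → {P,X} and {L}.
Split {B,M,O,U,V} by δ(·,a) → {M,V} and {O,U} and {B}.
No further refinement is possible. Final partition (6 blocks): {P,X} | {M,V} | {T} | {L} | {O,U} | {B}.
State V belongs to the block {M,V}, which has 2 states.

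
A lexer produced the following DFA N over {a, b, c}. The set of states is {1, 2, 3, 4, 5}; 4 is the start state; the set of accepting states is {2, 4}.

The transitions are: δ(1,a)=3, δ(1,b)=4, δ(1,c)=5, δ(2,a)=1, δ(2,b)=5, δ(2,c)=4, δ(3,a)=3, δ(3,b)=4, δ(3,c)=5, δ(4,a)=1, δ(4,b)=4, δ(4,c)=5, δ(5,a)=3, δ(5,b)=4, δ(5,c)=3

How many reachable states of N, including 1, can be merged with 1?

First remove the unreachable states {2}; 4 states remain.
Initial partition by acceptance: {4} | {1,3,5}.
No further refinement is possible. Final partition (2 blocks): {4} | {1,3,5}.
The equivalence class containing 1 is {1,3,5}, of size 3.

3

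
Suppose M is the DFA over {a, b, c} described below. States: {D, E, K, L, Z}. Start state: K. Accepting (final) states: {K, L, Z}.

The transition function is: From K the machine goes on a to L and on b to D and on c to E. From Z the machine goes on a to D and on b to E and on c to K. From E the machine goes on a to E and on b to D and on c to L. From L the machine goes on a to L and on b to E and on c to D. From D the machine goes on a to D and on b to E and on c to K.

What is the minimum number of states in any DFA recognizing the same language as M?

States {Z} cannot be reached from the start state, so discard them.
Start with accepting vs non-accepting: {K,L} | {D,E}.
Stable partition: {K,L} | {D,E} — 2 equivalence classes.

2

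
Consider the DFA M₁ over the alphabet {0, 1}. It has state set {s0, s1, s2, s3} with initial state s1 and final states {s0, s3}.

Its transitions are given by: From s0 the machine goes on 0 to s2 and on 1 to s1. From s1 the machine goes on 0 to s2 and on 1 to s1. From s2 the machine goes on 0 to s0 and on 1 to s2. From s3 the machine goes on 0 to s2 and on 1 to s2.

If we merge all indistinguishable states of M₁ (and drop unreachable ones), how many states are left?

States {s3} cannot be reached from the start state, so discard them.
P0 = {s0} | {s1,s2}.
Split {s1,s2} by δ(·,0) → {s1} and {s2}.
The partition is now stable with 3 blocks: {s0} | {s1} | {s2}.

3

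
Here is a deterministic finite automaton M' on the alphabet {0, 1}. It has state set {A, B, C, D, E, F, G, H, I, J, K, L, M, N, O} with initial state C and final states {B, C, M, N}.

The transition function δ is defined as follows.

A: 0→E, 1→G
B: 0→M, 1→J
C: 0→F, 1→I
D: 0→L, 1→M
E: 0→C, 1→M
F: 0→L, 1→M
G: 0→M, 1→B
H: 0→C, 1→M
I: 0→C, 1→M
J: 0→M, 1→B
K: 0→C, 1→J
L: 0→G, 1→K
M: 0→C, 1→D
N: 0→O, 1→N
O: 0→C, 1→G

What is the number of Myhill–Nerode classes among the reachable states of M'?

8

States {A,E,H,N,O} cannot be reached from the start state, so discard them.
Start with accepting vs non-accepting: {B,C,M} | {D,F,G,I,J,K,L}.
Split {B,C,M} by δ(·,0) → {B,M} and {C}.
Refine {B,M} on symbol 0: members go to different blocks, giving {B} and {M}.
On input 0, block {D,F,G,I,J,K,L} splits into {D,F,L} and {G,J} and {I,K}.
Split {D,F,L} by δ(·,0) → {D,F} and {L}.
Split {I,K} by δ(·,1) → {I} and {K}.
Stable partition: {B} | {D,F} | {C} | {M} | {G,J} | {I} | {L} | {K} — 8 equivalence classes.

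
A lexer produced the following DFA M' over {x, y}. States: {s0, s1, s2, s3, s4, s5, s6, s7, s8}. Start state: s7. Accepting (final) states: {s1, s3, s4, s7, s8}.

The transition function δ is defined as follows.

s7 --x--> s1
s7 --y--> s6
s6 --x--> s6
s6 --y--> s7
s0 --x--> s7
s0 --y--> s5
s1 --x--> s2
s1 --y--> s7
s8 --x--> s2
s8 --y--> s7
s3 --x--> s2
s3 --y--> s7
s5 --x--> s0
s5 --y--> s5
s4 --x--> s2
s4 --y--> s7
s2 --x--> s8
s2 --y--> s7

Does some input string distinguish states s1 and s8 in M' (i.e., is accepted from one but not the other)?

No

First remove the unreachable states {s0,s3,s4,s5}; 5 states remain.
P0 = {s1,s7,s8} | {s2,s6}.
On input x, block {s1,s7,s8} splits into {s1,s8} and {s7}.
On input x, block {s2,s6} splits into {s2} and {s6}.
No further refinement is possible. Final partition (4 blocks): {s1,s8} | {s2} | {s7} | {s6}.
s1 and s8 lie in the same block of the stable partition, so they are equivalent — no string distinguishes them.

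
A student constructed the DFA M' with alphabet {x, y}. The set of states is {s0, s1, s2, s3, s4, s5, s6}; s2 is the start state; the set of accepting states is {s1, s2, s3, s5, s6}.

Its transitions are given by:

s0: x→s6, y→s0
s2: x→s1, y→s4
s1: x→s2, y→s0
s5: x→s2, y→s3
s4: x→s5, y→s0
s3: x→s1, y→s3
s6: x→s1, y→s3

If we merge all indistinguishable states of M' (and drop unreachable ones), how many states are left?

3

All states are reachable from the start state.
Start with accepting vs non-accepting: {s1,s2,s3,s5,s6} | {s0,s4}.
On input y, block {s1,s2,s3,s5,s6} splits into {s3,s5,s6} and {s1,s2}.
Stable partition: {s3,s5,s6} | {s0,s4} | {s1,s2} — 3 equivalence classes.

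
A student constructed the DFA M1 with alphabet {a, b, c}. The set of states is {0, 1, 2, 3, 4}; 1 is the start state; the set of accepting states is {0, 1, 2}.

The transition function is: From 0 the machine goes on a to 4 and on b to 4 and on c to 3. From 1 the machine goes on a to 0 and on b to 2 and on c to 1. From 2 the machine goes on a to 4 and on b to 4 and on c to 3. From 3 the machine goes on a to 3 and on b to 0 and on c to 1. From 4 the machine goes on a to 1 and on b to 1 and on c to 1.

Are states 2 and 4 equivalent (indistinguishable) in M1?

Initial partition by acceptance: {0,1,2} | {3,4}.
Refine {0,1,2} on symbol a: members go to different blocks, giving {0,2} and {1}.
Refine {3,4} on symbol a: members go to different blocks, giving {3} and {4}.
The partition is now stable with 4 blocks: {0,2} | {3} | {1} | {4}.
2 and 4 end up in different blocks, so they are distinguishable. For instance, the string 'ε' is accepted from only 2.

No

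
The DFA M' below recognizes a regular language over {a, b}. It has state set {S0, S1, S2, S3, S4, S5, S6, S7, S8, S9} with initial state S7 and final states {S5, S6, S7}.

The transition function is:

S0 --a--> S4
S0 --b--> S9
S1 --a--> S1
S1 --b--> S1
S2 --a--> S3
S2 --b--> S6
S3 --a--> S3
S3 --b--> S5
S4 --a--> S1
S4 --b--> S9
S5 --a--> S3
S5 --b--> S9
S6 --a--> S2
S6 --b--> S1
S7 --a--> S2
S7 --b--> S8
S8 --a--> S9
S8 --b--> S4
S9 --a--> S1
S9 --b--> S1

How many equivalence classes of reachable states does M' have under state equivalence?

First remove the unreachable states {S0}; 9 states remain.
P0 = {S5,S6,S7} | {S1,S2,S3,S4,S8,S9}.
Split {S1,S2,S3,S4,S8,S9} by δ(·,b) → {S1,S4,S8,S9} and {S2,S3}.
No further refinement is possible. Final partition (3 blocks): {S5,S6,S7} | {S1,S4,S8,S9} | {S2,S3}.

3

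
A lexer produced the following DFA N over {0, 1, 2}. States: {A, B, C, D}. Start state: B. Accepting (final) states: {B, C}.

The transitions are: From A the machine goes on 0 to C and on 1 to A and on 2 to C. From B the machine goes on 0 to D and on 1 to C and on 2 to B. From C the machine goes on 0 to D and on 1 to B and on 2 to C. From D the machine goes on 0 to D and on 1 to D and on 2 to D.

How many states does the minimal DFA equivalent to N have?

Reachable states from the start: {B,C,D}. Unreachable: {A} — drop them.
Initial partition by acceptance: {B,C} | {D}.
Stable partition: {B,C} | {D} — 2 equivalence classes.

2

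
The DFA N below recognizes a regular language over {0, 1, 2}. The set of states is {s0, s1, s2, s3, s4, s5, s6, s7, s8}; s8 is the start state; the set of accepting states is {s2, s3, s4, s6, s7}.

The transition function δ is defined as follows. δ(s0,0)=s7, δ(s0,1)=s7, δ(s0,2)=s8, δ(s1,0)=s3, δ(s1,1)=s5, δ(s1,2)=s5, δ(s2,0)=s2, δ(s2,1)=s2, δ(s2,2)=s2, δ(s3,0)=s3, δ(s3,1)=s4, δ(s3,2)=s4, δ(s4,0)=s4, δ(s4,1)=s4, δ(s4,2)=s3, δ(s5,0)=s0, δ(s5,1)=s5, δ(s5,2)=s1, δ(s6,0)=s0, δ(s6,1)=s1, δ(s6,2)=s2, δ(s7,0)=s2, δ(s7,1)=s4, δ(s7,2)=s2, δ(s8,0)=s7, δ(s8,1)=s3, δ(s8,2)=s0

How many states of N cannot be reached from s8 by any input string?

BFS from s8 reaches {s0, s2, s3, s4, s7, s8}; the 3 state(s) s1, s5, s6 are never visited.

3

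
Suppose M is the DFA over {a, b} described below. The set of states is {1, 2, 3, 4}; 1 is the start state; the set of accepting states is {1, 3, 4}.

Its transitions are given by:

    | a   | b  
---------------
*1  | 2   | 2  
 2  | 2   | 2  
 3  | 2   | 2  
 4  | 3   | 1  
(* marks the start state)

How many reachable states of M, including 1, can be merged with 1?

First remove the unreachable states {3,4}; 2 states remain.
Initial partition by acceptance: {1} | {2}.
Stable partition: {1} | {2} — 2 equivalence classes.
State 1 belongs to the block {1}, which has 1 states.

1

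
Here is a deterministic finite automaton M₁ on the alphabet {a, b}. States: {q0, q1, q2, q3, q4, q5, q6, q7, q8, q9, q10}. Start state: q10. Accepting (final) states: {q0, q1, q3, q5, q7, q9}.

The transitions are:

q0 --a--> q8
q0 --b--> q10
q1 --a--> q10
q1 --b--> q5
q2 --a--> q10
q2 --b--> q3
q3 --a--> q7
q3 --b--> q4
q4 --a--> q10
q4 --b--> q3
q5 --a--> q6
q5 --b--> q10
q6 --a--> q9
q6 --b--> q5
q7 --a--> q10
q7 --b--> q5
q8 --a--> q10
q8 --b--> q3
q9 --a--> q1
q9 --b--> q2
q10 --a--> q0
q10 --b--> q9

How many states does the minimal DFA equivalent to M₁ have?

7

P0 = {q0,q1,q3,q5,q7,q9} | {q2,q4,q6,q8,q10}.
On input a, block {q0,q1,q3,q5,q7,q9} splits into {q0,q1,q5,q7} and {q3,q9}.
On input b, block {q0,q1,q5,q7} splits into {q0,q5} and {q1,q7}.
On input a, block {q2,q4,q6,q8,q10} splits into {q2,q4,q8} and {q6} and {q10}.
Split {q0,q5} by δ(·,a) → {q0} and {q5}.
Stable partition: {q0} | {q2,q4,q8} | {q3,q9} | {q1,q7} | {q6} | {q10} | {q5} — 7 equivalence classes.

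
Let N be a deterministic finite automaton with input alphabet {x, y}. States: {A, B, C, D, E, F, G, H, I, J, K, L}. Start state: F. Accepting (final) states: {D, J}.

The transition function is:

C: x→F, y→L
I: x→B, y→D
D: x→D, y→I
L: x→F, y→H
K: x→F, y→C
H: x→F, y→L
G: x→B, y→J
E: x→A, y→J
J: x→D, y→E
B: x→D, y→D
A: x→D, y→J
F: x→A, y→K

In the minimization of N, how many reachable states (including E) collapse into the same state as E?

2

First remove the unreachable states {G}; 11 states remain.
P0 = {D,J} | {A,B,C,E,F,H,I,K,L}.
Split {A,B,C,E,F,H,I,K,L} by δ(·,x) → {C,E,F,H,I,K,L} and {A,B}.
Split {C,E,F,H,I,K,L} by δ(·,x) → {C,H,K,L} and {E,F,I}.
On input y, block {E,F,I} splits into {E,I} and {F}.
No further refinement is possible. Final partition (5 blocks): {D,J} | {C,H,K,L} | {A,B} | {E,I} | {F}.
State E belongs to the block {E,I}, which has 2 states.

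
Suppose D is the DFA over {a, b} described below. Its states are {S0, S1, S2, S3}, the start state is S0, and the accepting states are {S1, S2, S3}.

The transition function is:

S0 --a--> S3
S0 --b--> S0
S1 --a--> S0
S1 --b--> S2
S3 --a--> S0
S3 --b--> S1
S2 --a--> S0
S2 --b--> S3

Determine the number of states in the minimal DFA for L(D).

2

P0 = {S1,S2,S3} | {S0}.
The partition is now stable with 2 blocks: {S1,S2,S3} | {S0}.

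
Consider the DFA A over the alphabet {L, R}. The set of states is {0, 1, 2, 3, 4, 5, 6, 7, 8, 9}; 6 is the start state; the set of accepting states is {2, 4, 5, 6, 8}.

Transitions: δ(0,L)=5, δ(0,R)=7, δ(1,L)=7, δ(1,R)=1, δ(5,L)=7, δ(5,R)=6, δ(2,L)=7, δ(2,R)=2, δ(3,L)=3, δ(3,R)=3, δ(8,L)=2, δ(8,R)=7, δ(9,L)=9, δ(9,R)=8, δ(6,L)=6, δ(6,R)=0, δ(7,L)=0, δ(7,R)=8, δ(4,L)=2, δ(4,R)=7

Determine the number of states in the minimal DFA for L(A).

States {1,3,4,9} cannot be reached from the start state, so discard them.
P0 = {2,5,6,8} | {0,7}.
On input L, block {2,5,6,8} splits into {2,5} and {6,8}.
On input R, block {2,5} splits into {2} and {5}.
On input L, block {0,7} splits into {0} and {7}.
Split {6,8} by δ(·,L) → {6} and {8}.
Stable partition: {2} | {0} | {6} | {5} | {7} | {8} — 6 equivalence classes.

6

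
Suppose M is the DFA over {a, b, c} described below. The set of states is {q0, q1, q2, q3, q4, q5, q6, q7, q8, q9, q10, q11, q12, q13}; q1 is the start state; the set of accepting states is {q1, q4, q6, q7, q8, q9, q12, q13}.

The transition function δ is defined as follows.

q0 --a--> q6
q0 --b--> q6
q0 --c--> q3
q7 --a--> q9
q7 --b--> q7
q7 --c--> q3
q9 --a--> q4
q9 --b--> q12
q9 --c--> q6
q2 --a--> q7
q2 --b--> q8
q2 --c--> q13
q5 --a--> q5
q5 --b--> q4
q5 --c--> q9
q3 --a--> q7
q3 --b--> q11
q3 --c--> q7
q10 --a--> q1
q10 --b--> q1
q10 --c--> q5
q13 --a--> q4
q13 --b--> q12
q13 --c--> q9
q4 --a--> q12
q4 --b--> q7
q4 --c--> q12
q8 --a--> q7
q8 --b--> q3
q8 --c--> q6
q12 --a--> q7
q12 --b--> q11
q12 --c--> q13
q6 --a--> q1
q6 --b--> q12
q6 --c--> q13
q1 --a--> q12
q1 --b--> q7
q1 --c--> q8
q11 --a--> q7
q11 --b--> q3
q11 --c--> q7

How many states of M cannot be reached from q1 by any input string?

Starting at q1 and following transitions, the reachable set is {q1, q3, q4, q6, q7, q8, q9, q11, q12, q13}. That leaves q0, q2, q5, q10 unreachable — 4 in total.

4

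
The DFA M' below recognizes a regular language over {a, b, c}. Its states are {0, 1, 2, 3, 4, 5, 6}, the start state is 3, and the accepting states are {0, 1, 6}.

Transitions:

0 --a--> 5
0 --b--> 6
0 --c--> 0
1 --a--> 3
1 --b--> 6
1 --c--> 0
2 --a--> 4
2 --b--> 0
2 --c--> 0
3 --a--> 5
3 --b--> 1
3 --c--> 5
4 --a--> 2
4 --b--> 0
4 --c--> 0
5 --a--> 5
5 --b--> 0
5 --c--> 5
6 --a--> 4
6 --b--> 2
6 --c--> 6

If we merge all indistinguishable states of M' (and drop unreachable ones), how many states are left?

P0 = {0,1,6} | {2,3,4,5}.
On input b, block {0,1,6} splits into {0,1} and {6}.
Refine {2,3,4,5} on symbol c: members go to different blocks, giving {2,4} and {3,5}.
Stable partition: {0,1} | {2,4} | {6} | {3,5} — 4 equivalence classes.

4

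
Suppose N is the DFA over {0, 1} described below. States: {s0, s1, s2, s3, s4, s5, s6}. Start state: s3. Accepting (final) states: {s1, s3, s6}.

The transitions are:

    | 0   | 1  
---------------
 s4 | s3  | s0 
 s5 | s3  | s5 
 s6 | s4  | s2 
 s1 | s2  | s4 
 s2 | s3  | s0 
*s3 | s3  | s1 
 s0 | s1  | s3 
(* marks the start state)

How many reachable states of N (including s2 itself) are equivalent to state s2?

First remove the unreachable states {s5,s6}; 5 states remain.
P0 = {s1,s3} | {s0,s2,s4}.
On input 0, block {s1,s3} splits into {s1} and {s3}.
Split {s0,s2,s4} by δ(·,0) → {s2,s4} and {s0}.
The partition is now stable with 4 blocks: {s1} | {s2,s4} | {s3} | {s0}.
State s2 belongs to the block {s2,s4}, which has 2 states.

2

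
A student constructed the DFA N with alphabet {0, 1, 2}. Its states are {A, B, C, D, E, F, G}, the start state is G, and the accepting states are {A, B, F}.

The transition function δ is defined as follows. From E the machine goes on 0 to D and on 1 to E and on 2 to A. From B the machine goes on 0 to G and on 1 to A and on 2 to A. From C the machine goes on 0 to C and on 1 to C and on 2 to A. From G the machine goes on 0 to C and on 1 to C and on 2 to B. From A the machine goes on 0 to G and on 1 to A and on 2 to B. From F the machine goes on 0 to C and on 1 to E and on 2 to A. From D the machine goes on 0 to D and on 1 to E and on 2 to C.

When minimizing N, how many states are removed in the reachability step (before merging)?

3

No path from G leads to D, E, F; the other 4 states are all reachable.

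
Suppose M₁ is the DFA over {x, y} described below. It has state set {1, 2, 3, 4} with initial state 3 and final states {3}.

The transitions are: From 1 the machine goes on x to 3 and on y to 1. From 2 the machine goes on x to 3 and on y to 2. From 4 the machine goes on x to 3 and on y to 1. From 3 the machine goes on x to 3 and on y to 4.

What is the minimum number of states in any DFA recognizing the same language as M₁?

2

States {2} cannot be reached from the start state, so discard them.
Initial partition by acceptance: {3} | {1,4}.
No further refinement is possible. Final partition (2 blocks): {3} | {1,4}.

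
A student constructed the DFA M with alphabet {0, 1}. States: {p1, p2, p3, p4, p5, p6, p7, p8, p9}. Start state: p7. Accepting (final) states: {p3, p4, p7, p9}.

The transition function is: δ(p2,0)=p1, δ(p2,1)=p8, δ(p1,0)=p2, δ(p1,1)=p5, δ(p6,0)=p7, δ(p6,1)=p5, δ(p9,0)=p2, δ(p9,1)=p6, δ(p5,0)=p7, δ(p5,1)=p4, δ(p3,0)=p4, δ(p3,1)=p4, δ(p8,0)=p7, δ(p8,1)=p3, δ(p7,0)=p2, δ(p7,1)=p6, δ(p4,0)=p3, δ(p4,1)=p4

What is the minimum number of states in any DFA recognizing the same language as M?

States {p9} cannot be reached from the start state, so discard them.
Start with accepting vs non-accepting: {p3,p4,p7} | {p1,p2,p5,p6,p8}.
Refine {p3,p4,p7} on symbol 0: members go to different blocks, giving {p3,p4} and {p7}.
On input 0, block {p1,p2,p5,p6,p8} splits into {p5,p6,p8} and {p1,p2}.
On input 1, block {p5,p6,p8} splits into {p5,p8} and {p6}.
No further refinement is possible. Final partition (5 blocks): {p3,p4} | {p5,p8} | {p7} | {p1,p2} | {p6}.

5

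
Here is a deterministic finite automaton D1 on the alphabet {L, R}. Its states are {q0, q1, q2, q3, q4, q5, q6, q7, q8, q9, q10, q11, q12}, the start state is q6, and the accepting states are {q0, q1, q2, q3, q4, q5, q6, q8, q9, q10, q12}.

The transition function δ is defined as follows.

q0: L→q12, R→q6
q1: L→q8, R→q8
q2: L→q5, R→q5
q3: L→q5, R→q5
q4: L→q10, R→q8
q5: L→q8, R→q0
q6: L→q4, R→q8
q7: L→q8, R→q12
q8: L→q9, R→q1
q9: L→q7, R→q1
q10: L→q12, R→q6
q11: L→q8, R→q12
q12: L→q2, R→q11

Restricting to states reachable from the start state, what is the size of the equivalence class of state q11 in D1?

2

States {q3} cannot be reached from the start state, so discard them.
P0 = {q0,q1,q2,q4,q5,q6,q8,q9,q10,q12} | {q7,q11}.
On input L, block {q0,q1,q2,q4,q5,q6,q8,q9,q10,q12} splits into {q0,q1,q2,q4,q5,q6,q8,q10,q12} and {q9}.
Split {q0,q1,q2,q4,q5,q6,q8,q10,q12} by δ(·,L) → {q0,q1,q2,q4,q5,q6,q10,q12} and {q8}.
Split {q0,q1,q2,q4,q5,q6,q10,q12} by δ(·,L) → {q0,q2,q4,q6,q10,q12} and {q1,q5}.
Split {q0,q2,q4,q6,q10,q12} by δ(·,L) → {q0,q4,q6,q10,q12} and {q2}.
Split {q0,q4,q6,q10,q12} by δ(·,L) → {q0,q4,q6,q10} and {q12}.
Split {q0,q4,q6,q10} by δ(·,L) → {q0,q10} and {q4,q6}.
Split {q1,q5} by δ(·,R) → {q1} and {q5}.
Refine {q4,q6} on symbol L: members go to different blocks, giving {q4} and {q6}.
No further refinement is possible. Final partition (10 blocks): {q0,q10} | {q7,q11} | {q9} | {q8} | {q1} | {q2} | {q12} | {q4} | {q5} | {q6}.
The equivalence class containing q11 is {q7,q11}, of size 2.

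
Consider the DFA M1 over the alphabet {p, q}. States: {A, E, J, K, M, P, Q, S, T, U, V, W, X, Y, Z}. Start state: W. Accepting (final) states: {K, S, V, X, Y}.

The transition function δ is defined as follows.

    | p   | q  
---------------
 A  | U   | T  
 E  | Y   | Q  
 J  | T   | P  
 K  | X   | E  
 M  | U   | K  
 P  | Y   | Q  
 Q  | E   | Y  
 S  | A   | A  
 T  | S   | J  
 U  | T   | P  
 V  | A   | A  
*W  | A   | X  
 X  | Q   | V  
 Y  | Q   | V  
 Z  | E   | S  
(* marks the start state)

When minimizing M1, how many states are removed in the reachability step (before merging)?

No path from W leads to K, M, Z; the other 12 states are all reachable.

3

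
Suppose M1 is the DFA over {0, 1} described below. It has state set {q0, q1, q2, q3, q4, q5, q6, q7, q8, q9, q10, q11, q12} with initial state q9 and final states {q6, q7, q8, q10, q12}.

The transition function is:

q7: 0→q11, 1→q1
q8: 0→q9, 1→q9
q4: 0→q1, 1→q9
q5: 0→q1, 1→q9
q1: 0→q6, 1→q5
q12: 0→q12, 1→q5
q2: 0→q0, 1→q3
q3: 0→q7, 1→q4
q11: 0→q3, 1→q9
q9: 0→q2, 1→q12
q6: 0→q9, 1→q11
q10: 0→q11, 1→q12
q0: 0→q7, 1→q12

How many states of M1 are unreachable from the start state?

No path from q9 leads to q8, q10; the other 11 states are all reachable.

2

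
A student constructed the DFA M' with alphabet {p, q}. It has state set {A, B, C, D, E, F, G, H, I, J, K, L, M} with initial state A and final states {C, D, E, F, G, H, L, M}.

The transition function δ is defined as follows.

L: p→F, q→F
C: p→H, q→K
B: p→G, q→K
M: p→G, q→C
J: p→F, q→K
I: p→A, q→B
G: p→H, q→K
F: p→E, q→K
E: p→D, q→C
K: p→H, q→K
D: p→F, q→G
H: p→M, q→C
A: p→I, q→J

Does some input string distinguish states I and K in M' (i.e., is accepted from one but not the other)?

Yes

Reachable states from the start: {A,B,C,D,E,F,G,H,I,J,K,M}. Unreachable: {L} — drop them.
Start with accepting vs non-accepting: {C,D,E,F,G,H,M} | {A,B,I,J,K}.
Split {C,D,E,F,G,H,M} by δ(·,q) → {D,E,H,M} and {C,F,G}.
Split {D,E,H,M} by δ(·,p) → {D,M} and {E,H}.
Refine {A,B,I,J,K} on symbol p: members go to different blocks, giving {A,I} and {B,J} and {K}.
The partition is now stable with 6 blocks: {D,M} | {A,I} | {C,F,G} | {E,H} | {B,J} | {K}.
I and K end up in different blocks, so they are distinguishable. For instance, the string 'p' is accepted from only K.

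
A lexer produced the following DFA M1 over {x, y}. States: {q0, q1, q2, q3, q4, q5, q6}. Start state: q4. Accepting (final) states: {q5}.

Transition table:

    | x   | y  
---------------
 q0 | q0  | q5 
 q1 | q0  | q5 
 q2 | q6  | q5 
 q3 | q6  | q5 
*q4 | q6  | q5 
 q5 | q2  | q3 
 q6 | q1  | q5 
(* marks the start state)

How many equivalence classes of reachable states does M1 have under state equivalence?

2

Every state is reachable, so we keep all 7.
P0 = {q5} | {q0,q1,q2,q3,q4,q6}.
Stable partition: {q5} | {q0,q1,q2,q3,q4,q6} — 2 equivalence classes.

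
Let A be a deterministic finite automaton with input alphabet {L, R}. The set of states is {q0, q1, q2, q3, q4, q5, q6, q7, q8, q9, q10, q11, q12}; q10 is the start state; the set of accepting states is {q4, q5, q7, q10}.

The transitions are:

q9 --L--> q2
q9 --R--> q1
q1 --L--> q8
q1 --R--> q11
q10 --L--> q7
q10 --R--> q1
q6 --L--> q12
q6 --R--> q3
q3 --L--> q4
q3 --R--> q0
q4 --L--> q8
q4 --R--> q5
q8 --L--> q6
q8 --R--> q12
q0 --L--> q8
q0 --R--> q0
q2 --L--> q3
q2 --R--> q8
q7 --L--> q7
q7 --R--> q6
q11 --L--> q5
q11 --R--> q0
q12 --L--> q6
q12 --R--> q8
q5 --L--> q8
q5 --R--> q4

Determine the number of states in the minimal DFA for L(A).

6

First remove the unreachable states {q2,q9}; 11 states remain.
Start with accepting vs non-accepting: {q4,q5,q7,q10} | {q0,q1,q3,q6,q8,q11,q12}.
On input L, block {q4,q5,q7,q10} splits into {q4,q5} and {q7,q10}.
Split {q0,q1,q3,q6,q8,q11,q12} by δ(·,L) → {q0,q1,q6,q8,q12} and {q3,q11}.
On input R, block {q0,q1,q6,q8,q12} splits into {q0,q8,q12} and {q1,q6}.
Refine {q0,q8,q12} on symbol L: members go to different blocks, giving {q8,q12} and {q0}.
No further refinement is possible. Final partition (6 blocks): {q4,q5} | {q8,q12} | {q7,q10} | {q3,q11} | {q1,q6} | {q0}.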